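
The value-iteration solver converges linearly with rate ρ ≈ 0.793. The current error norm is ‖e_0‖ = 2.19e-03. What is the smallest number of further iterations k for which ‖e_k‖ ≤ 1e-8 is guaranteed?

After k steps, ‖e_k‖ ≈ 2.19e-03·0.793^k.
Need 0.793^k ≤ 1e-8/2.19e-03 = 4.56621e-06.
k ≥ ln(4.56621e-06)/ln(0.793) = -12.2968/-0.23193 = 53.019.
Smallest integer k = 54.

54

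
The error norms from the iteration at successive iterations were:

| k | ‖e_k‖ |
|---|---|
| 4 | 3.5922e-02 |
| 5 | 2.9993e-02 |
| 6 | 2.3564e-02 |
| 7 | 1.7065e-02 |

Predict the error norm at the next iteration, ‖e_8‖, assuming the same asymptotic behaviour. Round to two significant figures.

First estimate the order: p ≈ ln(‖e_7‖/‖e_6‖) / ln(‖e_6‖/‖e_5‖) = ln(1.7065e-02/2.3564e-02)/ln(2.3564e-02/2.9993e-02) = ln(0.724198)/ln(0.78565) ≈ 1.3376.
Then ‖e_8‖ ≈ ‖e_7‖·(‖e_7‖/‖e_6‖)^p = 1.7065e-02·(0.724198)^1.3376 = 1.7065e-02·0.649449 ≈ 0.01108.

1.1e-2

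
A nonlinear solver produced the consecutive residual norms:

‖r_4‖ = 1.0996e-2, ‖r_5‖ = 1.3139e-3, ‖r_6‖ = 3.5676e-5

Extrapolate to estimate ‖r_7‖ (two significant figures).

7.8e-8

First estimate the order: p ≈ ln(‖r_6‖/‖r_5‖) / ln(‖r_5‖/‖r_4‖) = ln(3.5676e-5/1.3139e-3)/ln(1.3139e-3/1.0996e-2) = ln(0.0271528)/ln(0.119489) ≈ 1.6974.
Then ‖r_7‖ ≈ ‖r_6‖·(‖r_6‖/‖r_5‖)^p = 3.5676e-5·(0.0271528)^1.6974 = 3.5676e-5·0.00219562 ≈ 7.833e-08.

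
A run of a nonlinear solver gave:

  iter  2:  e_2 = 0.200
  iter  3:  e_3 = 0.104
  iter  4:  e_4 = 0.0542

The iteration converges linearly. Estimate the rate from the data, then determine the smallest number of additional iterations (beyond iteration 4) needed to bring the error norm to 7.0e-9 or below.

Rate ρ ≈ e_4/e_3 = 0.0542/0.104 = 0.5212.
After j more steps, e_{4+j} ≈ 0.0542·ρ^j; need ρ^j ≤ 7.0e-9/0.0542 = 1.29151e-07.
j ≥ ln(1.29151e-07)/ln(0.5212) = -15.8623/-0.65162 = 24.343.
So 25 more iterations are needed.

25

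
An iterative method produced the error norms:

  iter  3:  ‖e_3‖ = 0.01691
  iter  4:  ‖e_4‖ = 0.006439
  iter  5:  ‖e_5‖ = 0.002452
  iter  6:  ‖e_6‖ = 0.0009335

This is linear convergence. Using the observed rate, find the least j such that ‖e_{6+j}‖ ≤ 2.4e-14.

26

Rate ρ ≈ ‖e_6‖/‖e_5‖ = 0.0009335/0.002452 = 0.3807.
After j more steps, ‖e_{6+j}‖ ≈ 0.0009335·ρ^j; need ρ^j ≤ 2.4e-14/0.0009335 = 2.57097e-11.
j ≥ ln(2.57097e-11)/ln(0.3807) = -24.3842/-0.96574 = 25.249.
So 26 more iterations are needed.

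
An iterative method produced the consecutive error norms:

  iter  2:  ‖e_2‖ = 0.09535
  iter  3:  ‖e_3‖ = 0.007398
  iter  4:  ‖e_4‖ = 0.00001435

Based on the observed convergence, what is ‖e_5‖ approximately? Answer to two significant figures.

First estimate the order: p ≈ ln(‖e_4‖/‖e_3‖) / ln(‖e_3‖/‖e_2‖) = ln(0.00001435/0.007398)/ln(0.007398/0.09535) = ln(0.00193971)/ln(0.0775878) ≈ 2.4430.
Then ‖e_5‖ ≈ ‖e_4‖·(‖e_4‖/‖e_3‖)^p = 0.00001435·(0.00193971)^2.4430 = 0.00001435·2.3656e-07 ≈ 3.395e-12.

3.4e-12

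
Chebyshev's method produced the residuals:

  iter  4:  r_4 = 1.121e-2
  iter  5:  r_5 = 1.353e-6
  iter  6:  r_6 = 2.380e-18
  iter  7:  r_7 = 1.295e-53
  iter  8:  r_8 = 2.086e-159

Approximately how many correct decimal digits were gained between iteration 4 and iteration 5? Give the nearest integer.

4

Digits gained ≈ log₁₀(r_4/r_5) = log₁₀(1.121e-2/1.353e-6) = log₁₀(8285.29) ≈ 3.918.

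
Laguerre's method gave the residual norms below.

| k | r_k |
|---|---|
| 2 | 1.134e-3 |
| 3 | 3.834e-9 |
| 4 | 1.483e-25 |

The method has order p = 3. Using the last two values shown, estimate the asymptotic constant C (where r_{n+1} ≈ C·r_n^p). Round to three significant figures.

C ≈ r_4 / r_3^3
  = 1.483e-25 / (3.834e-9)^3
  = 1.483e-25 / 5.63581e-26 ≈ 2.6314

2.63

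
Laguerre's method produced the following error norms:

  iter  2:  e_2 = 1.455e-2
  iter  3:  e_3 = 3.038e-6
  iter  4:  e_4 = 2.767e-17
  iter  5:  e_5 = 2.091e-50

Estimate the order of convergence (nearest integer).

3

Consecutive ratios: e_5/e_4 = 2.091e-50/2.767e-17 = 7.55692e-34, e_4/e_3 = 2.767e-17/3.038e-6 = 9.10797e-12.
p ≈ ln(7.55692e-34)/ln(9.10797e-12) = -76.2654/-25.4219 ≈ 3.00.
So the convergence is cubic (order 3).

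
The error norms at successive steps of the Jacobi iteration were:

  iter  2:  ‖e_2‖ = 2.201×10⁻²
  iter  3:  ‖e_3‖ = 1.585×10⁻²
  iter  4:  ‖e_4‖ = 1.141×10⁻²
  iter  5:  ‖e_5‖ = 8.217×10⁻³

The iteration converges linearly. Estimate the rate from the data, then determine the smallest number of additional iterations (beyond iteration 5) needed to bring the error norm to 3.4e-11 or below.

Rate ρ ≈ ‖e_5‖/‖e_4‖ = 8.217×10⁻³/1.141×10⁻² = 0.7202.
After j more steps, ‖e_{5+j}‖ ≈ 8.217×10⁻³·ρ^j; need ρ^j ≤ 3.4e-11/8.217×10⁻³ = 4.13776e-09.
j ≥ ln(4.13776e-09)/ln(0.7202) = -19.3031/-0.32823 = 58.810.
So 59 more iterations are needed.

59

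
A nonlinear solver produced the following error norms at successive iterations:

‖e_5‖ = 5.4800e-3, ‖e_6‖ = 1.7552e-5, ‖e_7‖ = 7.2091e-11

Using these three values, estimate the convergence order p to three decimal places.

2.159

p ≈ ln(‖e_7‖/‖e_6‖) / ln(‖e_6‖/‖e_5‖)
  = ln(7.2091e-11/1.7552e-5) / ln(1.7552e-5/5.4800e-3)
  = ln(4.10728e-06) / ln(0.00320292)
  = -12.402750 / -5.743692 ≈ 2.159369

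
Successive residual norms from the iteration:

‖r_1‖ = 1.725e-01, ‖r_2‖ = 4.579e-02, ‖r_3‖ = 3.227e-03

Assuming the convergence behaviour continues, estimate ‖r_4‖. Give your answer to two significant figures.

First estimate the order: p ≈ ln(‖r_3‖/‖r_2‖) / ln(‖r_2‖/‖r_1‖) = ln(3.227e-03/4.579e-02)/ln(4.579e-02/1.725e-01) = ln(0.0704739)/ln(0.265449) ≈ 1.9999.
Then ‖r_4‖ ≈ ‖r_3‖·(‖r_3‖/‖r_2‖)^p = 3.227e-03·(0.0704739)^1.9999 = 3.227e-03·0.00496789 ≈ 1.603e-05.

1.6e-5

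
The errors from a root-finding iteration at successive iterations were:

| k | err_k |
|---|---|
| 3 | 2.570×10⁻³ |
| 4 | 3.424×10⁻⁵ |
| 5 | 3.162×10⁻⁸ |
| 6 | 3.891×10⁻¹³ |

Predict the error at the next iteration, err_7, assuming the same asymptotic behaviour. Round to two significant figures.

First estimate the order: p ≈ ln(err_6/err_5) / ln(err_5/err_4) = ln(3.891×10⁻¹³/3.162×10⁻⁸)/ln(3.162×10⁻⁸/3.424×10⁻⁵) = ln(1.23055e-05)/ln(0.000923481) ≈ 1.6180.
Then err_7 ≈ err_6·(err_6/err_5)^p = 3.891×10⁻¹³·(1.23055e-05)^1.6180 = 3.891×10⁻¹³·1.13705e-08 ≈ 4.424e-21.

4.4e-21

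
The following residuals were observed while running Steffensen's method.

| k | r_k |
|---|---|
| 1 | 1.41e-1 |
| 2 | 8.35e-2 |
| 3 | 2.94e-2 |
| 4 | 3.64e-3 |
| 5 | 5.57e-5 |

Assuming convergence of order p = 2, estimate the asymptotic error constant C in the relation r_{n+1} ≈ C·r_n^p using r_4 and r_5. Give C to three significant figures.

4.20

C ≈ r_5 / r_4^2
  = 5.57e-5 / (3.64e-3)^2
  = 5.57e-5 / 1.32496e-05 ≈ 4.2039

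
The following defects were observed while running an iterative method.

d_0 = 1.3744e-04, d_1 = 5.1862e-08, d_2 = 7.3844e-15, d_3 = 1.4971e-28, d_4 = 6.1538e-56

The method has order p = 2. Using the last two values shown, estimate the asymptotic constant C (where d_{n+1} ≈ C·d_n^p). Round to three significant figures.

C ≈ d_4 / d_3^2
  = 6.1538e-56 / (1.4971e-28)^2
  = 6.1538e-56 / 2.24131e-56 ≈ 2.7456

2.75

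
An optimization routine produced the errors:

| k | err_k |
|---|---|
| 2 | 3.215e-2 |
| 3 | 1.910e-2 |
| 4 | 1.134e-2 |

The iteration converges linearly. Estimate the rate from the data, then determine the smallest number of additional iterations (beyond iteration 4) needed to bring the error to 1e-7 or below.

Rate ρ ≈ err_4/err_3 = 1.134e-2/1.910e-2 = 0.5937.
After j more steps, err_{4+j} ≈ 1.134e-2·ρ^j; need ρ^j ≤ 1e-7/1.134e-2 = 8.81834e-06.
j ≥ ln(8.81834e-06)/ln(0.5937) = -11.6387/-0.52138 = 22.323.
So 23 more iterations are needed.

23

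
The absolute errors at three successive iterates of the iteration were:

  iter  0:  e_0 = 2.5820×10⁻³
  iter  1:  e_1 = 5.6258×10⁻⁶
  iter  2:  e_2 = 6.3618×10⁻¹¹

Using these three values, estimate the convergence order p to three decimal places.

1.858

p ≈ ln(e_2/e_1) / ln(e_1/e_0)
  = ln(6.3618×10⁻¹¹/5.6258×10⁻⁶) / ln(5.6258×10⁻⁶/2.5820×10⁻³)
  = ln(1.13083e-05) / ln(0.00217885)
  = -11.389974 / -6.128958 ≈ 1.858387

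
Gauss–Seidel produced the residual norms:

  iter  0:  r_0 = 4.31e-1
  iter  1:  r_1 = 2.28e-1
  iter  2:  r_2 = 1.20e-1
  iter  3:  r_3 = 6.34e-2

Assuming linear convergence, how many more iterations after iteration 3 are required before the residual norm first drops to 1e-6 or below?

18

Rate ρ ≈ r_3/r_2 = 6.34e-2/1.20e-1 = 0.5283.
After j more steps, r_{3+j} ≈ 6.34e-2·ρ^j; need ρ^j ≤ 1e-6/6.34e-2 = 1.57729e-05.
j ≥ ln(1.57729e-05)/ln(0.5283) = -11.0572/-0.63809 = 17.329.
So 18 more iterations are needed.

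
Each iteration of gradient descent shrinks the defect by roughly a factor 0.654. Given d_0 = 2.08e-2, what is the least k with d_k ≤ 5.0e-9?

36

After k steps, d_k ≈ 2.08e-2·0.654^k.
Need 0.654^k ≤ 5.0e-9/2.08e-2 = 2.40385e-07.
k ≥ ln(2.40385e-07)/ln(0.654) = -15.2410/-0.42465 = 35.891.
Smallest integer k = 36.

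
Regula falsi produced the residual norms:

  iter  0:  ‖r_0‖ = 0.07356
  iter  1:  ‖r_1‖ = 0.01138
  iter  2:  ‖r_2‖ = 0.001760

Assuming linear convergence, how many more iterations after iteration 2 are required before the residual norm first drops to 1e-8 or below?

Rate ρ ≈ ‖r_2‖/‖r_1‖ = 0.001760/0.01138 = 0.1547.
After j more steps, ‖r_{2+j}‖ ≈ 0.001760·ρ^j; need ρ^j ≤ 1e-8/0.001760 = 5.68182e-06.
j ≥ ln(5.68182e-06)/ln(0.1547) = -12.0782/-1.86627 = 6.472.
So 7 more iterations are needed.

7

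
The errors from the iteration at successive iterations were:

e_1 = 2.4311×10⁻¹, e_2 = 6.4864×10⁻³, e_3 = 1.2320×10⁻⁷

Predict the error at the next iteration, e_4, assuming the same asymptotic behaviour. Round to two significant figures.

8.4e-22

First estimate the order: p ≈ ln(e_3/e_2) / ln(e_2/e_1) = ln(1.2320×10⁻⁷/6.4864×10⁻³)/ln(6.4864×10⁻³/2.4311×10⁻¹) = ln(1.89936e-05)/ln(0.0266809) ≈ 3.0000.
Then e_4 ≈ e_3·(e_3/e_2)^p = 1.2320×10⁻⁷·(1.89936e-05)^3.0000 = 1.2320×10⁻⁷·6.85207e-15 ≈ 8.442e-22.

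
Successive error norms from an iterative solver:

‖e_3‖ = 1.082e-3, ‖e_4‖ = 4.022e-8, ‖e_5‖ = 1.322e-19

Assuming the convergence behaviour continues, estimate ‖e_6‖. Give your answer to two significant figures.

First estimate the order: p ≈ ln(‖e_5‖/‖e_4‖) / ln(‖e_4‖/‖e_3‖) = ln(1.322e-19/4.022e-8)/ln(4.022e-8/1.082e-3) = ln(3.28692e-12)/ln(3.71719e-05) ≈ 2.5923.
Then ‖e_6‖ ≈ ‖e_5‖·(‖e_5‖/‖e_4‖)^p = 1.322e-19·(3.28692e-12)^2.5923 = 1.322e-19·1.70637e-30 ≈ 2.256e-49.

2.3e-49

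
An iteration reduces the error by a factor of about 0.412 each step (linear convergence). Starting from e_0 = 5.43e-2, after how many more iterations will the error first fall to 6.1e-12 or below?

After k steps, e_k ≈ 5.43e-2·0.412^k.
Need 0.412^k ≤ 6.1e-12/5.43e-2 = 1.12339e-10.
k ≥ ln(1.12339e-10)/ln(0.412) = -22.9095/-0.88673 = 25.836.
Smallest integer k = 26.

26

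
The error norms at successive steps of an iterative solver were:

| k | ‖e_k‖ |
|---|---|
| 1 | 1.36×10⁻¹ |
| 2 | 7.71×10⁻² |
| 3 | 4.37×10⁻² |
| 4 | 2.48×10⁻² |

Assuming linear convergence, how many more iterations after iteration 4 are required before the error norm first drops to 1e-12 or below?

43

Rate ρ ≈ ‖e_4‖/‖e_3‖ = 2.48×10⁻²/4.37×10⁻² = 0.5675.
After j more steps, ‖e_{4+j}‖ ≈ 2.48×10⁻²·ρ^j; need ρ^j ≤ 1e-12/2.48×10⁻² = 4.03226e-11.
j ≥ ln(4.03226e-11)/ln(0.5675) = -23.9341/-0.56651 = 42.248.
So 43 more iterations are needed.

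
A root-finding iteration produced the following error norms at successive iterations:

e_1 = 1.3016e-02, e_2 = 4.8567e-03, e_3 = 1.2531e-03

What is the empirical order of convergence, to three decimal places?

p ≈ ln(e_3/e_2) / ln(e_2/e_1)
  = ln(1.2531e-03/4.8567e-03) / ln(4.8567e-03/1.3016e-02)
  = ln(0.258015) / ln(0.373133)
  = -1.354738 / -0.985820 ≈ 1.374225

1.374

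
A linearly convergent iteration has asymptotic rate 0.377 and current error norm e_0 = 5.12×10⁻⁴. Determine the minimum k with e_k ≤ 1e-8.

After k steps, e_k ≈ 5.12×10⁻⁴·0.377^k.
Need 0.377^k ≤ 1e-8/5.12×10⁻⁴ = 1.95313e-05.
k ≥ ln(1.95313e-05)/ln(0.377) = -10.8435/-0.97551 = 11.116.
Smallest integer k = 12.

12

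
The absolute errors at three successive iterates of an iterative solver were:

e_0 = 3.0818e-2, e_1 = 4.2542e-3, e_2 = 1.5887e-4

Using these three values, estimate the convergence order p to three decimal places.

1.660

p ≈ ln(e_2/e_1) / ln(e_1/e_0)
  = ln(1.5887e-4/4.2542e-3) / ln(4.2542e-3/3.0818e-2)
  = ln(0.0373443) / ln(0.138043)
  = -3.287575 / -1.980190 ≈ 1.660232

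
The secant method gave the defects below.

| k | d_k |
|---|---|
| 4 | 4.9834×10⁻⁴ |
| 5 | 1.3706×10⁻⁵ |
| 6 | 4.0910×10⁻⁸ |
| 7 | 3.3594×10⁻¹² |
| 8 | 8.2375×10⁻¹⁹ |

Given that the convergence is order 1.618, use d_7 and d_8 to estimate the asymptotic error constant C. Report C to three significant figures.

3.02

C ≈ d_8 / d_7^1.618
  = 8.2375×10⁻¹⁹ / (3.3594×10⁻¹²)^1.618
  = 8.2375×10⁻¹⁹ / 2.72578e-19 ≈ 3.0221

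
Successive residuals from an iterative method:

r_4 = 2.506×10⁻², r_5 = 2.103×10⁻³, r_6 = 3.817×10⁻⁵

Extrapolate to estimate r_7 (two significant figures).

5.8e-8

First estimate the order: p ≈ ln(r_6/r_5) / ln(r_5/r_4) = ln(3.817×10⁻⁵/2.103×10⁻³)/ln(2.103×10⁻³/2.506×10⁻²) = ln(0.0181503)/ln(0.0839186) ≈ 1.6179.
Then r_7 ≈ r_6·(r_6/r_5)^p = 3.817×10⁻⁵·(0.0181503)^1.6179 = 3.817×10⁻⁵·0.00152422 ≈ 5.818e-08.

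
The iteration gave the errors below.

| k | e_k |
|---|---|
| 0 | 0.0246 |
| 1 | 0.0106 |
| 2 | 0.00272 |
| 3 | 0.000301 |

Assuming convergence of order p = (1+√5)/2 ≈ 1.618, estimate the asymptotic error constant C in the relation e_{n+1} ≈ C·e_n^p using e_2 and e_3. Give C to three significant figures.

C ≈ e_3 / e_2^1.618
  = 0.000301 / (0.00272)^1.618
  = 0.000301 / 7.06533e-05 ≈ 4.2602

4.26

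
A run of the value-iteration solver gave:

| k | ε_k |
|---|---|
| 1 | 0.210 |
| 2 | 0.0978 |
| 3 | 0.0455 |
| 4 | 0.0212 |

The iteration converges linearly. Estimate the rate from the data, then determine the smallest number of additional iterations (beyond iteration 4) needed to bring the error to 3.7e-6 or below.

Rate ρ ≈ ε_4/ε_3 = 0.0212/0.0455 = 0.4659.
After j more steps, ε_{4+j} ≈ 0.0212·ρ^j; need ρ^j ≤ 3.7e-6/0.0212 = 0.000174528.
j ≥ ln(0.000174528)/ln(0.4659) = -8.6534/-0.76378 = 11.330.
So 12 more iterations are needed.

12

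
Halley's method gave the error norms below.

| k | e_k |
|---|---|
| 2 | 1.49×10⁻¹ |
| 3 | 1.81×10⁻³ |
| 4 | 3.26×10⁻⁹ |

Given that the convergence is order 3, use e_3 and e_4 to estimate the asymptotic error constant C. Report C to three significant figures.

0.550

C ≈ e_4 / e_3^3
  = 3.26×10⁻⁹ / (1.81×10⁻³)^3
  = 3.26×10⁻⁹ / 5.92974e-09 ≈ 0.54977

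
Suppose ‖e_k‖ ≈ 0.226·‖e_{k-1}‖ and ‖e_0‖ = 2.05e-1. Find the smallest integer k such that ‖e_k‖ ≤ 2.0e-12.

18

After k steps, ‖e_k‖ ≈ 2.05e-1·0.226^k.
Need 0.226^k ≤ 2.0e-12/2.05e-1 = 9.7561e-12.
k ≥ ln(9.7561e-12)/ln(0.226) = -25.3531/-1.48722 = 17.047.
Smallest integer k = 18.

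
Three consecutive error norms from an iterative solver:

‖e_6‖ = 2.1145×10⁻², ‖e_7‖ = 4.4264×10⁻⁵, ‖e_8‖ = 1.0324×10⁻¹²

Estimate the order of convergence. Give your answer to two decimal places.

2.85

p ≈ ln(‖e_8‖/‖e_7‖) / ln(‖e_7‖/‖e_6‖)
  = ln(1.0324×10⁻¹²/4.4264×10⁻⁵) / ln(4.4264×10⁻⁵/2.1145×10⁻²)
  = ln(2.33237e-08) / ln(0.00209336)
  = -17.57380 / -6.16898 ≈ 2.84874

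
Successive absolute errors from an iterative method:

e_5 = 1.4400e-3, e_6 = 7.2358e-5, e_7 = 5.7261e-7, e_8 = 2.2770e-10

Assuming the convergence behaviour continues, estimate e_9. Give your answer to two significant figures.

First estimate the order: p ≈ ln(e_8/e_7) / ln(e_7/e_6) = ln(2.2770e-10/5.7261e-7)/ln(5.7261e-7/7.2358e-5) = ln(0.000397653)/ln(0.00791357) ≈ 1.6180.
Then e_9 ≈ e_8·(e_8/e_7)^p = 2.2770e-10·(0.000397653)^1.6180 = 2.2770e-10·3.14773e-06 ≈ 7.167e-16.

7.2e-16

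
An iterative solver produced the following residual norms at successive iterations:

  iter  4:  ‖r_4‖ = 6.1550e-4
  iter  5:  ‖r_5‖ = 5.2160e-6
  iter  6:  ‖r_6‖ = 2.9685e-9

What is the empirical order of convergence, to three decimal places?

p ≈ ln(‖r_6‖/‖r_5‖) / ln(‖r_5‖/‖r_4‖)
  = ln(2.9685e-9/5.2160e-6) / ln(5.2160e-6/6.1550e-4)
  = ln(0.000569114) / ln(0.00847441)
  = -7.471430 / -4.770704 ≈ 1.566106

1.566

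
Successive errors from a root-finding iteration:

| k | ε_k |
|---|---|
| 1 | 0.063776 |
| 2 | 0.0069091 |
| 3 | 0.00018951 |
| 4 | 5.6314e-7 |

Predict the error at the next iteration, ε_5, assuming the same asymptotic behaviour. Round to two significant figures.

First estimate the order: p ≈ ln(ε_4/ε_3) / ln(ε_3/ε_2) = ln(5.6314e-7/0.00018951)/ln(0.00018951/0.0069091) = ln(0.00297156)/ln(0.027429) ≈ 1.6180.
Then ε_5 ≈ ε_4·(ε_4/ε_3)^p = 5.6314e-7·(0.00297156)^1.6180 = 5.6314e-7·8.15246e-05 ≈ 4.591e-11.

4.6e-11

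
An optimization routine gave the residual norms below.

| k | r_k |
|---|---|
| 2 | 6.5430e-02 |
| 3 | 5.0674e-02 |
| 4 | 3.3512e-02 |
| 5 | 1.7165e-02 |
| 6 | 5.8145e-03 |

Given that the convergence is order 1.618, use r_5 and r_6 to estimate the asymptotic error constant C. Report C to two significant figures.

C ≈ r_6 / r_5^1.618
  = 5.8145e-03 / (1.7165e-02)^1.618
  = 5.8145e-03 / 0.00139205 ≈ 4.1769

4.2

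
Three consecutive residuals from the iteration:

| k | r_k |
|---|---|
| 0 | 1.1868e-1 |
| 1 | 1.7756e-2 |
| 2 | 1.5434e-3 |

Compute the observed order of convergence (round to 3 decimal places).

p ≈ ln(r_2/r_1) / ln(r_1/r_0)
  = ln(1.5434e-3/1.7756e-2) / ln(1.7756e-2/1.1868e-1)
  = ln(0.0869227) / ln(0.149612)
  = -2.442736 / -1.899710 ≈ 1.285847

1.286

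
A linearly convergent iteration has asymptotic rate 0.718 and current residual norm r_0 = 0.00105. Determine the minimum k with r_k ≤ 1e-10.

49

After k steps, r_k ≈ 0.00105·0.718^k.
Need 0.718^k ≤ 1e-10/0.00105 = 9.52381e-08.
k ≥ ln(9.52381e-08)/ln(0.718) = -16.1669/-0.33129 = 48.800.
Smallest integer k = 49.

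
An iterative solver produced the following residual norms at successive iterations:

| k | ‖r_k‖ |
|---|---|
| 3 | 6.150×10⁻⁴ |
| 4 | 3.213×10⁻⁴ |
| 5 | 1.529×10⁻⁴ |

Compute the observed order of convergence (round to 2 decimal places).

1.14

p ≈ ln(‖r_5‖/‖r_4‖) / ln(‖r_4‖/‖r_3‖)
  = ln(1.529×10⁻⁴/3.213×10⁻⁴) / ln(3.213×10⁻⁴/6.150×10⁻⁴)
  = ln(0.475879) / ln(0.522439)
  = -0.74259 / -0.64925 ≈ 1.14377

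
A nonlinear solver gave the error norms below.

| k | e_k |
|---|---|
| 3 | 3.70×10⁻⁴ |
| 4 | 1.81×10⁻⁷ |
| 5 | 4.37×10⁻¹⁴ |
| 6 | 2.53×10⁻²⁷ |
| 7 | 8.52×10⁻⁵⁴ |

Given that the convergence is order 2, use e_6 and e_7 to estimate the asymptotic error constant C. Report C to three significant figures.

C ≈ e_7 / e_6^2
  = 8.52×10⁻⁵⁴ / (2.53×10⁻²⁷)^2
  = 8.52×10⁻⁵⁴ / 6.4009e-54 ≈ 1.3311

1.33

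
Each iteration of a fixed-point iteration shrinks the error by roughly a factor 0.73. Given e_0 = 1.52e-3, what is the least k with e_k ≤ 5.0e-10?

48

After k steps, e_k ≈ 1.52e-3·0.73^k.
Need 0.73^k ≤ 5.0e-10/1.52e-3 = 3.28947e-07.
k ≥ ln(3.28947e-07)/ln(0.73) = -14.9274/-0.31471 = 47.432.
Smallest integer k = 48.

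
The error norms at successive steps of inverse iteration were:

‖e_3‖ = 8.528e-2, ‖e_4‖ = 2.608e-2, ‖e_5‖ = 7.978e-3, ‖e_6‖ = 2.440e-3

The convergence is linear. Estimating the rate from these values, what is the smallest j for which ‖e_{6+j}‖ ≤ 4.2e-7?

Rate ρ ≈ ‖e_6‖/‖e_5‖ = 2.440e-3/7.978e-3 = 0.3058.
After j more steps, ‖e_{6+j}‖ ≈ 2.440e-3·ρ^j; need ρ^j ≤ 4.2e-7/2.440e-3 = 0.000172131.
j ≥ ln(0.000172131)/ln(0.3058) = -8.6673/-1.18482 = 7.315.
So 8 more iterations are needed.

8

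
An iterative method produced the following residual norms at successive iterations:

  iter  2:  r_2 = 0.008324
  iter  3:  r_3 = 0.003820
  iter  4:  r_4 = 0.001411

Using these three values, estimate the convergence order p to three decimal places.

p ≈ ln(r_4/r_3) / ln(r_3/r_2)
  = ln(0.001411/0.003820) / ln(0.003820/0.008324)
  = ln(0.369372) / ln(0.458914)
  = -0.995951 / -0.778892 ≈ 1.278677

1.279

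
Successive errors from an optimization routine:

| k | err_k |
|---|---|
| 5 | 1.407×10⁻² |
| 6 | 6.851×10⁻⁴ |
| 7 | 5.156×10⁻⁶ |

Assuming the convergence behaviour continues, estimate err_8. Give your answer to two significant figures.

1.9e-9

First estimate the order: p ≈ ln(err_7/err_6) / ln(err_6/err_5) = ln(5.156×10⁻⁶/6.851×10⁻⁴)/ln(6.851×10⁻⁴/1.407×10⁻²) = ln(0.00752591)/ln(0.0486923) ≈ 1.6178.
Then err_8 ≈ err_7·(err_7/err_6)^p = 5.156×10⁻⁶·(0.00752591)^1.6178 = 5.156×10⁻⁶·0.000367026 ≈ 1.892e-09.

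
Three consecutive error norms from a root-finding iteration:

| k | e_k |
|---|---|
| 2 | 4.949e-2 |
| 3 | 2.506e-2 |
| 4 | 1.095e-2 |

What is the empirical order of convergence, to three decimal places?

p ≈ ln(e_4/e_3) / ln(e_3/e_2)
  = ln(1.095e-2/2.506e-2) / ln(2.506e-2/4.949e-2)
  = ln(0.436951) / ln(0.506365)
  = -0.827934 / -0.680498 ≈ 1.216659

1.217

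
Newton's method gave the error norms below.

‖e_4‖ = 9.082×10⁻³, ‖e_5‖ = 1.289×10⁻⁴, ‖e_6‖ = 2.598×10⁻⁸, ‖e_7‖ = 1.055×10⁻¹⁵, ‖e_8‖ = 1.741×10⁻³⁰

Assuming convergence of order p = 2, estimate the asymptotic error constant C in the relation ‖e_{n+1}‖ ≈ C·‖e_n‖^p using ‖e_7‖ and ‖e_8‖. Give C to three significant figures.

C ≈ ‖e_8‖ / ‖e_7‖^2
  = 1.741×10⁻³⁰ / (1.055×10⁻¹⁵)^2
  = 1.741×10⁻³⁰ / 1.11303e-30 ≈ 1.5642

1.56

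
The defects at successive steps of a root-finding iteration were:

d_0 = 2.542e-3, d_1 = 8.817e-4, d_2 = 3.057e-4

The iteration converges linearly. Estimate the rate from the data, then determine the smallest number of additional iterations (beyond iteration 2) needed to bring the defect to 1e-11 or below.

Rate ρ ≈ d_2/d_1 = 3.057e-4/8.817e-4 = 0.3467.
After j more steps, d_{2+j} ≈ 3.057e-4·ρ^j; need ρ^j ≤ 1e-11/3.057e-4 = 3.27118e-08.
j ≥ ln(3.27118e-08)/ln(0.3467) = -17.2355/-1.05930 = 16.271.
So 17 more iterations are needed.

17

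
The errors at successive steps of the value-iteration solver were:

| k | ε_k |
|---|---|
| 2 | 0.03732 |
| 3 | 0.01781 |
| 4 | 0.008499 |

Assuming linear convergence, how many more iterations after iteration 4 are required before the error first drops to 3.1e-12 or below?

Rate ρ ≈ ε_4/ε_3 = 0.008499/0.01781 = 0.4772.
After j more steps, ε_{4+j} ≈ 0.008499·ρ^j; need ρ^j ≤ 3.1e-12/0.008499 = 3.64749e-10.
j ≥ ln(3.64749e-10)/ln(0.4772) = -21.7318/-0.73982 = 29.374.
So 30 more iterations are needed.

30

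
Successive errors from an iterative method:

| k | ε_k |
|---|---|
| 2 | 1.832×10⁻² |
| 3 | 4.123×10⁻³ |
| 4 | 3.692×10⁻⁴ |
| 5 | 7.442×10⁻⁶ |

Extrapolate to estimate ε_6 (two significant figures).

1.3e-8

First estimate the order: p ≈ ln(ε_5/ε_4) / ln(ε_4/ε_3) = ln(7.442×10⁻⁶/3.692×10⁻⁴)/ln(3.692×10⁻⁴/4.123×10⁻³) = ln(0.0201571)/ln(0.0895464) ≈ 1.6180.
Then ε_6 ≈ ε_5·(ε_5/ε_4)^p = 7.442×10⁻⁶·(0.0201571)^1.6180 = 7.442×10⁻⁶·0.00180536 ≈ 1.344e-08.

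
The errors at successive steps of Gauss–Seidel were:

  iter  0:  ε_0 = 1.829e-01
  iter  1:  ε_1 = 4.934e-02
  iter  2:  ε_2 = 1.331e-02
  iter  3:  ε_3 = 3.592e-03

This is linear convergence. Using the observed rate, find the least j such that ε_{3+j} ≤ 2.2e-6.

Rate ρ ≈ ε_3/ε_2 = 3.592e-03/1.331e-02 = 0.2699.
After j more steps, ε_{3+j} ≈ 3.592e-03·ρ^j; need ρ^j ≤ 2.2e-6/3.592e-03 = 0.000612472.
j ≥ ln(0.000612472)/ln(0.2699) = -7.3980/-1.30970 = 5.649.
So 6 more iterations are needed.

6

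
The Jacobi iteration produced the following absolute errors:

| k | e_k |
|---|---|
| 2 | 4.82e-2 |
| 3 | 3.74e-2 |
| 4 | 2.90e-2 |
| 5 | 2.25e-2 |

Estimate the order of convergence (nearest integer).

1

Consecutive ratios: e_5/e_4 = 2.25e-2/2.90e-2 = 0.775862, e_4/e_3 = 2.90e-2/3.74e-2 = 0.775401.
p ≈ ln(0.775862)/ln(0.775401) = -0.2538/-0.2544 ≈ 1.00.
So the convergence is linear (order 1).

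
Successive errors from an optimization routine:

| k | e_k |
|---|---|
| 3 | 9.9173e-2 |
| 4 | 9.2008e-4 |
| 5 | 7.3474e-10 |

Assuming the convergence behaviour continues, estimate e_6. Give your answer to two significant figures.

First estimate the order: p ≈ ln(e_5/e_4) / ln(e_4/e_3) = ln(7.3474e-10/9.2008e-4)/ln(9.2008e-4/9.9173e-2) = ln(7.98561e-07)/ln(0.00927753) ≈ 3.0000.
Then e_6 ≈ e_5·(e_5/e_4)^p = 7.3474e-10·(7.98561e-07)^3.0000 = 7.3474e-10·5.09242e-19 ≈ 3.742e-28.

3.7e-28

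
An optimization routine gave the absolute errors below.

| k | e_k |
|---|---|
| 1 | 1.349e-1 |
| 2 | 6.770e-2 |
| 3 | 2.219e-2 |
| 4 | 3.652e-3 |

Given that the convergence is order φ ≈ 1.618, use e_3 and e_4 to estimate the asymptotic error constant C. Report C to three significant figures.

C ≈ e_4 / e_3^1.618
  = 3.652e-3 / (2.219e-2)^1.618
  = 3.652e-3 / 0.00210903 ≈ 1.7316

1.73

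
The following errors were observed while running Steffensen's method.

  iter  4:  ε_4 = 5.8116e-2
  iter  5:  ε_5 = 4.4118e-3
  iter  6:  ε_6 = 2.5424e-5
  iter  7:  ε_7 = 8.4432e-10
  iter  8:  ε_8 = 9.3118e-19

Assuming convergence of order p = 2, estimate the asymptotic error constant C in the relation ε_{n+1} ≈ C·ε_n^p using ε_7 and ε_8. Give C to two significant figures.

C ≈ ε_8 / ε_7^2
  = 9.3118e-19 / (8.4432e-10)^2
  = 9.3118e-19 / 7.12876e-19 ≈ 1.3062

1.3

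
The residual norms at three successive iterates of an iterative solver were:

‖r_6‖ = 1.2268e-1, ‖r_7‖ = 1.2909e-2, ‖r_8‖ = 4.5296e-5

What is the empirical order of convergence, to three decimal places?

p ≈ ln(‖r_8‖/‖r_7‖) / ln(‖r_7‖/‖r_6‖)
  = ln(4.5296e-5/1.2909e-2) / ln(1.2909e-2/1.2268e-1)
  = ln(0.00350887) / ln(0.105225)
  = -5.652461 / -2.251654 ≈ 2.510359

2.510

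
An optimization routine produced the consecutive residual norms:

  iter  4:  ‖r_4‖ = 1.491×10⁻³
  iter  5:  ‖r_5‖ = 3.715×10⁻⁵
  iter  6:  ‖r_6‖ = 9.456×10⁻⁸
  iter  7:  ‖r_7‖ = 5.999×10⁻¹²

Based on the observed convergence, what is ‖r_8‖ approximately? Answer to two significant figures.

9.7e-19

First estimate the order: p ≈ ln(‖r_7‖/‖r_6‖) / ln(‖r_6‖/‖r_5‖) = ln(5.999×10⁻¹²/9.456×10⁻⁸)/ln(9.456×10⁻⁸/3.715×10⁻⁵) = ln(6.34412e-05)/ln(0.00254536) ≈ 1.6181.
Then ‖r_8‖ ≈ ‖r_7‖·(‖r_7‖/‖r_6‖)^p = 5.999×10⁻¹²·(6.34412e-05)^1.6181 = 5.999×10⁻¹²·1.61368e-07 ≈ 9.68e-19.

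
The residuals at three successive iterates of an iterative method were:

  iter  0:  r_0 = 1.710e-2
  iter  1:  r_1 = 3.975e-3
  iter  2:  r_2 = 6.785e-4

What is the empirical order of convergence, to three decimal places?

p ≈ ln(r_2/r_1) / ln(r_1/r_0)
  = ln(6.785e-4/3.975e-3) / ln(3.975e-3/1.710e-2)
  = ln(0.170692) / ln(0.232456)
  = -1.767895 / -1.459054 ≈ 1.211672

1.212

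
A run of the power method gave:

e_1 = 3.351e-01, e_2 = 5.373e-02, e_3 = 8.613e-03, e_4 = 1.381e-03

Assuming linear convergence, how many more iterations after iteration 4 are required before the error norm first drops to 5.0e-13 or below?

Rate ρ ≈ e_4/e_3 = 1.381e-03/8.613e-03 = 0.1603.
After j more steps, e_{4+j} ≈ 1.381e-03·ρ^j; need ρ^j ≤ 5.0e-13/1.381e-03 = 3.62056e-10.
j ≥ ln(3.62056e-10)/ln(0.1603) = -21.7392/-1.83071 = 11.875.
So 12 more iterations are needed.

12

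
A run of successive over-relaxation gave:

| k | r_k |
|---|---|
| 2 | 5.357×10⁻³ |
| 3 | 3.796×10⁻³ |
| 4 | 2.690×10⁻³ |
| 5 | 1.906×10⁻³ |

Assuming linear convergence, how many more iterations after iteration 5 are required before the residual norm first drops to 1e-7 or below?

29

Rate ρ ≈ r_5/r_4 = 1.906×10⁻³/2.690×10⁻³ = 0.7086.
After j more steps, r_{5+j} ≈ 1.906×10⁻³·ρ^j; need ρ^j ≤ 1e-7/1.906×10⁻³ = 5.24659e-05.
j ≥ ln(5.24659e-05)/ln(0.7086) = -9.8553/-0.34446 = 28.611.
So 29 more iterations are needed.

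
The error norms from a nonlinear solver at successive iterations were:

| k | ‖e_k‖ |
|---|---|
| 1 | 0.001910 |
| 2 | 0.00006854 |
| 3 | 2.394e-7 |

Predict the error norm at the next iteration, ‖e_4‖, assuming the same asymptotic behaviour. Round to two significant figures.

1.6e-11

First estimate the order: p ≈ ln(‖e_3‖/‖e_2‖) / ln(‖e_2‖/‖e_1‖) = ln(2.394e-7/0.00006854)/ln(0.00006854/0.001910) = ln(0.00349285)/ln(0.0358848) ≈ 1.7001.
Then ‖e_4‖ ≈ ‖e_3‖·(‖e_3‖/‖e_2‖)^p = 2.394e-7·(0.00349285)^1.7001 = 2.394e-7·6.65519e-05 ≈ 1.593e-11.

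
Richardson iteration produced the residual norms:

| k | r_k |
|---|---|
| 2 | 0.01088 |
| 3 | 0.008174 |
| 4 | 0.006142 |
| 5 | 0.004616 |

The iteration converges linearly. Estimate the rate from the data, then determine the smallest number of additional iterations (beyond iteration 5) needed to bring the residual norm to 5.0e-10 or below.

Rate ρ ≈ r_5/r_4 = 0.004616/0.006142 = 0.7515.
After j more steps, r_{5+j} ≈ 0.004616·ρ^j; need ρ^j ≤ 5.0e-10/0.004616 = 1.08319e-07.
j ≥ ln(1.08319e-07)/ln(0.7515) = -16.0382/-0.28568 = 56.140.
So 57 more iterations are needed.

57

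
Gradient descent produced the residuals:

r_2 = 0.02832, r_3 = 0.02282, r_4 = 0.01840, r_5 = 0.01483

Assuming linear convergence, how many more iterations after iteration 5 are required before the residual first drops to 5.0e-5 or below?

Rate ρ ≈ r_5/r_4 = 0.01483/0.01840 = 0.8060.
After j more steps, r_{5+j} ≈ 0.01483·ρ^j; need ρ^j ≤ 5.0e-5/0.01483 = 0.00337154.
j ≥ ln(0.00337154)/ln(0.8060) = -5.6924/-0.21567 = 26.394.
So 27 more iterations are needed.

27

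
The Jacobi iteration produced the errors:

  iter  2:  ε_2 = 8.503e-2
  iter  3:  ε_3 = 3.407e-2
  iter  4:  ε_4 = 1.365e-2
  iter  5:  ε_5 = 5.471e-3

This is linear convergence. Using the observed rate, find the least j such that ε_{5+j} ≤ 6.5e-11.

Rate ρ ≈ ε_5/ε_4 = 5.471e-3/1.365e-2 = 0.4008.
After j more steps, ε_{5+j} ≈ 5.471e-3·ρ^j; need ρ^j ≤ 6.5e-11/5.471e-3 = 1.18808e-08.
j ≥ ln(1.18808e-08)/ln(0.4008) = -18.2483/-0.91429 = 19.959.
So 20 more iterations are needed.

20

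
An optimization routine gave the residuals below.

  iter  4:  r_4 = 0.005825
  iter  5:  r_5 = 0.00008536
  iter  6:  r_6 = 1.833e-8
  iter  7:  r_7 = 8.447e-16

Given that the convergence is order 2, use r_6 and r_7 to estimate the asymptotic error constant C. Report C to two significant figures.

2.5

C ≈ r_7 / r_6^2
  = 8.447e-16 / (1.833e-8)^2
  = 8.447e-16 / 3.35989e-16 ≈ 2.5141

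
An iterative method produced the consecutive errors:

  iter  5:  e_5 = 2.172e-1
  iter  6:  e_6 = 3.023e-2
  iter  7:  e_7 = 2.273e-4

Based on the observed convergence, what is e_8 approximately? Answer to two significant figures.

First estimate the order: p ≈ ln(e_7/e_6) / ln(e_6/e_5) = ln(2.273e-4/3.023e-2)/ln(3.023e-2/2.172e-1) = ln(0.00751902)/ln(0.13918) ≈ 2.4799.
Then e_8 ≈ e_7·(e_7/e_6)^p = 2.273e-4·(0.00751902)^2.4799 = 2.273e-4·5.40869e-06 ≈ 1.229e-09.

1.2e-9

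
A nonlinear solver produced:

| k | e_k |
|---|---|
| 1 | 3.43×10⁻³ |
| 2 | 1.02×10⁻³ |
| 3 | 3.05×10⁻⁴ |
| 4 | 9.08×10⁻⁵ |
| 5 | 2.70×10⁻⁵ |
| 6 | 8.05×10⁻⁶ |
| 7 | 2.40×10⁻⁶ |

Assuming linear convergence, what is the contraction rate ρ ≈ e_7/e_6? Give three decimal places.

ρ ≈ e_7/e_6 = 2.40×10⁻⁶/8.05×10⁻⁶ = 0.29814

0.298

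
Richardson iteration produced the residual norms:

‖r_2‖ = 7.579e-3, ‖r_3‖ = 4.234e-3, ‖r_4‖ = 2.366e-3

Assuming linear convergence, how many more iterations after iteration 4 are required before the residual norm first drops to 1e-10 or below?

30

Rate ρ ≈ ‖r_4‖/‖r_3‖ = 2.366e-3/4.234e-3 = 0.5588.
After j more steps, ‖r_{4+j}‖ ≈ 2.366e-3·ρ^j; need ρ^j ≤ 1e-10/2.366e-3 = 4.22654e-08.
j ≥ ln(4.22654e-08)/ln(0.5588) = -16.9793/-0.58196 = 29.176.
So 30 more iterations are needed.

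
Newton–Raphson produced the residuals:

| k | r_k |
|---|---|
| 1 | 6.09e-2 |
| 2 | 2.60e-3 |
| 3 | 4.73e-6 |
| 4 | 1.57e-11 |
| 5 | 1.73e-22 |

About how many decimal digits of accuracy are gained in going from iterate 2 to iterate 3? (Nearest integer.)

Digits gained ≈ log₁₀(r_2/r_3) = log₁₀(2.60e-3/4.73e-6) = log₁₀(549.683) ≈ 2.740.

3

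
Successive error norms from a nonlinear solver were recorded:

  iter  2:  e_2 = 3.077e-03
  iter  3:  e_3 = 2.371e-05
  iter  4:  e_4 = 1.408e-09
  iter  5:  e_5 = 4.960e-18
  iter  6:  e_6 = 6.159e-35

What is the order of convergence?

2

Consecutive ratios: e_6/e_5 = 6.159e-35/4.960e-18 = 1.24173e-17, e_5/e_4 = 4.960e-18/1.408e-09 = 3.52273e-09.
p ≈ ln(1.24173e-17)/ln(3.52273e-09) = -38.9274/-19.4640 ≈ 2.00.
So the convergence is quadratic (order 2).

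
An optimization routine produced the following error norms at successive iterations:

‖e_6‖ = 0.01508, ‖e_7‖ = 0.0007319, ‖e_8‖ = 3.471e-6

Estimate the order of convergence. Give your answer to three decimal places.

1.769

p ≈ ln(‖e_8‖/‖e_7‖) / ln(‖e_7‖/‖e_6‖)
  = ln(3.471e-6/0.0007319) / ln(0.0007319/0.01508)
  = ln(0.00474245) / ln(0.0485345)
  = -5.351201 / -3.025480 ≈ 1.768711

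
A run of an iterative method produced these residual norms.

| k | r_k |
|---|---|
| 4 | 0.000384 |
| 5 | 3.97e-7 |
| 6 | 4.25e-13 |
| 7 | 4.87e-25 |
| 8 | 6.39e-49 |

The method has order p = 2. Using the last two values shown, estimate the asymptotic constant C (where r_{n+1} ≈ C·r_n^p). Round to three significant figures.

2.69

C ≈ r_8 / r_7^2
  = 6.39e-49 / (4.87e-25)^2
  = 6.39e-49 / 2.37169e-49 ≈ 2.6943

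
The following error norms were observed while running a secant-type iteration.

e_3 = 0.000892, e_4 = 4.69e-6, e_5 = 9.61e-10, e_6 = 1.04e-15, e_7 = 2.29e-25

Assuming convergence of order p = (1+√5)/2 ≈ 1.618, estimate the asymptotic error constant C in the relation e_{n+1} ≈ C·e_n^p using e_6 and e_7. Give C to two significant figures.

C ≈ e_7 / e_6^1.618
  = 2.29e-25 / (1.04e-15)^1.618
  = 2.29e-25 / 5.72216e-25 ≈ 0.4002

0.40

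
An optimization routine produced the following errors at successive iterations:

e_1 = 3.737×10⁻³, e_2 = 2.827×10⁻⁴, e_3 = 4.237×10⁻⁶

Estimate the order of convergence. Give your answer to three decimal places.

1.627

p ≈ ln(e_3/e_2) / ln(e_2/e_1)
  = ln(4.237×10⁻⁶/2.827×10⁻⁴) / ln(2.827×10⁻⁴/3.737×10⁻³)
  = ln(0.0149876) / ln(0.0756489)
  = -4.200532 / -2.581652 ≈ 1.627071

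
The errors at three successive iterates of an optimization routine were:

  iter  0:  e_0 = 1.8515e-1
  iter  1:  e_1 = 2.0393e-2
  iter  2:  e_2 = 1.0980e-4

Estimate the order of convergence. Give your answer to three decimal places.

p ≈ ln(e_2/e_1) / ln(e_1/e_0)
  = ln(1.0980e-4/2.0393e-2) / ln(2.0393e-2/1.8515e-1)
  = ln(0.0053842) / ln(0.110143)
  = -5.224287 / -2.205976 ≈ 2.368243

2.368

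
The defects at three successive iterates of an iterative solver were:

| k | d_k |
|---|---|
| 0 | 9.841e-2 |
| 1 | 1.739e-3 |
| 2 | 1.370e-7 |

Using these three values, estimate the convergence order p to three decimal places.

p ≈ ln(d_2/d_1) / ln(d_1/d_0)
  = ln(1.370e-7/1.739e-3) / ln(1.739e-3/9.841e-2)
  = ln(7.87809e-05) / ln(0.017671)
  = -9.448840 / -4.035830 ≈ 2.341238

2.341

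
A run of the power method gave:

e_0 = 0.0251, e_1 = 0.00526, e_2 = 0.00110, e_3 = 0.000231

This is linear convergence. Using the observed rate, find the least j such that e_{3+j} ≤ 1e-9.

Rate ρ ≈ e_3/e_2 = 0.000231/0.00110 = 0.2100.
After j more steps, e_{3+j} ≈ 0.000231·ρ^j; need ρ^j ≤ 1e-9/0.000231 = 4.329e-06.
j ≥ ln(4.329e-06)/ln(0.2100) = -12.3502/-1.56065 = 7.913.
So 8 more iterations are needed.

8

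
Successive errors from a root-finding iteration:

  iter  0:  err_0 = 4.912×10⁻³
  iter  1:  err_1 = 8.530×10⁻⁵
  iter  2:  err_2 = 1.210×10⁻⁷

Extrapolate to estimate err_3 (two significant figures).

First estimate the order: p ≈ ln(err_2/err_1) / ln(err_1/err_0) = ln(1.210×10⁻⁷/8.530×10⁻⁵)/ln(8.530×10⁻⁵/4.912×10⁻³) = ln(0.00141852)/ln(0.0173656) ≈ 1.6180.
Then err_3 ≈ err_2·(err_2/err_1)^p = 1.210×10⁻⁷·(0.00141852)^1.6180 = 1.210×10⁻⁷·2.46416e-05 ≈ 2.982e-12.

3.0e-12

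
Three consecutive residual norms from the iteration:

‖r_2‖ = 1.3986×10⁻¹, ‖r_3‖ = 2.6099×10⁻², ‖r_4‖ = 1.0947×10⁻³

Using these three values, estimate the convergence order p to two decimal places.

p ≈ ln(‖r_4‖/‖r_3‖) / ln(‖r_3‖/‖r_2‖)
  = ln(1.0947×10⁻³/2.6099×10⁻²) / ln(2.6099×10⁻²/1.3986×10⁻¹)
  = ln(0.0419441) / ln(0.186608)
  = -3.17142 / -1.67875 ≈ 1.88916

1.89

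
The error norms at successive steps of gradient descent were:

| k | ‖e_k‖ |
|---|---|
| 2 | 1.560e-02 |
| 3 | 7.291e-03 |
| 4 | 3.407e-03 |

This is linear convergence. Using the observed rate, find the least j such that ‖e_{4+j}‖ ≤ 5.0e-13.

30

Rate ρ ≈ ‖e_4‖/‖e_3‖ = 3.407e-03/7.291e-03 = 0.4673.
After j more steps, ‖e_{4+j}‖ ≈ 3.407e-03·ρ^j; need ρ^j ≤ 5.0e-13/3.407e-03 = 1.46757e-10.
j ≥ ln(1.46757e-10)/ln(0.4673) = -22.6422/-0.76078 = 29.762.
So 30 more iterations are needed.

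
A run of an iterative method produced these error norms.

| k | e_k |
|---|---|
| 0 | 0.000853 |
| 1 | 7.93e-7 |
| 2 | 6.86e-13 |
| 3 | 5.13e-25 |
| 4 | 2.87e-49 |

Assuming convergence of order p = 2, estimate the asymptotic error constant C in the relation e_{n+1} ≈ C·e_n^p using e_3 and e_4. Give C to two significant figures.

C ≈ e_4 / e_3^2
  = 2.87e-49 / (5.13e-25)^2
  = 2.87e-49 / 2.63169e-49 ≈ 1.0906

1.1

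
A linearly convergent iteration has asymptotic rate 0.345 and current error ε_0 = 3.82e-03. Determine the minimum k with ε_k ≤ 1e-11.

19

After k steps, ε_k ≈ 3.82e-03·0.345^k.
Need 0.345^k ≤ 1e-11/3.82e-03 = 2.6178e-09.
k ≥ ln(2.6178e-09)/ln(0.345) = -19.7609/-1.06421 = 18.569.
Smallest integer k = 19.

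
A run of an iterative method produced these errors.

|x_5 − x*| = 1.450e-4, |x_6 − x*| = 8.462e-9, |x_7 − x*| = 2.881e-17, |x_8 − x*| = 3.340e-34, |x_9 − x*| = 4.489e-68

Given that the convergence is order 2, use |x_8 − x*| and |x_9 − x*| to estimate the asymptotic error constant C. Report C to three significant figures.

C ≈ |x_9 − x*| / |x_8 − x*|^2
  = 4.489e-68 / (3.340e-34)^2
  = 4.489e-68 / 1.11556e-67 ≈ 0.4024

0.402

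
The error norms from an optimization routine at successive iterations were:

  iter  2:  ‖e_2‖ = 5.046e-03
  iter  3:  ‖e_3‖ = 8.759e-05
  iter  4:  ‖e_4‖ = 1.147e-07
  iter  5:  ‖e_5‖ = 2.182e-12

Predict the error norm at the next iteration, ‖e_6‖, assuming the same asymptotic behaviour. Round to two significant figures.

4.1e-20

First estimate the order: p ≈ ln(‖e_5‖/‖e_4‖) / ln(‖e_4‖/‖e_3‖) = ln(2.182e-12/1.147e-07)/ln(1.147e-07/8.759e-05) = ln(1.90235e-05)/ln(0.00130951) ≈ 1.6375.
Then ‖e_6‖ ≈ ‖e_5‖·(‖e_5‖/‖e_4‖)^p = 2.182e-12·(1.90235e-05)^1.6375 = 2.182e-12·1.86139e-08 ≈ 4.062e-20.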